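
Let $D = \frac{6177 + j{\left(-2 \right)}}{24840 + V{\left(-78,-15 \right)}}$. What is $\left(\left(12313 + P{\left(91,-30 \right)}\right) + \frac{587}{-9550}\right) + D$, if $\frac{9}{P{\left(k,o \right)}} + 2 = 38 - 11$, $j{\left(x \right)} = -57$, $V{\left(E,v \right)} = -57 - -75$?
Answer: $\frac{162397800381}{13188550} \approx 12314.0$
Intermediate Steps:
$V{\left(E,v \right)} = 18$ ($V{\left(E,v \right)} = -57 + 75 = 18$)
$P{\left(k,o \right)} = \frac{9}{25}$ ($P{\left(k,o \right)} = \frac{9}{-2 + \left(38 - 11\right)} = \frac{9}{-2 + 27} = \frac{9}{25}$)
$D = \frac{340}{1381}$ ($D = \frac{6177 - 57}{24840 + 18} = \frac{6120}{24858} = 6120 \cdot \frac{1}{24858} = \frac{340}{1381} \approx 0.2462$)
$\left(\left(12313 + P{\left(91,-30 \right)}\right) + \frac{587}{-9550}\right) + D = \left(\left(12313 + \frac{9}{25}\right) + \frac{587}{-9550}\right) + \frac{340}{1381} = \left(\frac{307834}{25} + 587 \left(- \frac{1}{9550}\right)\right) + \frac{340}{1381} = \left(\frac{307834}{25} - \frac{587}{9550}\right) + \frac{340}{1381} = \frac{117592001}{9550} + \frac{340}{1381} = \frac{162397800381}{13188550}$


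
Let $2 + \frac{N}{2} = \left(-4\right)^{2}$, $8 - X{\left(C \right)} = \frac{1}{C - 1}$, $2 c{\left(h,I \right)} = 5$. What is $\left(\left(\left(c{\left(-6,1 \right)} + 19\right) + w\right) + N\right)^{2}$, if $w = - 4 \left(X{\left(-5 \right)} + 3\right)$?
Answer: $\frac{841}{36} \approx 23.361$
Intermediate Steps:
$c{\left(h,I \right)} = \frac{5}{2}$ ($c{\left(h,I \right)} = \frac{1}{2} \cdot 5 = \frac{5}{2}$)
$X{\left(C \right)} = 8 - \frac{1}{-1 + C}$ ($X{\left(C \right)} = 8 - \frac{1}{C - 1} = 8 - \frac{1}{-1 + C}$)
$w = - \frac{134}{3}$ ($w = - 4 \left(\frac{-9 + 8 \left(-5\right)}{-1 - 5} + 3\right) = - 4 \left(\frac{-9 - 40}{-6} + 3\right) = - 4 \left(\left(- \frac{1}{6}\right) \left(-49\right) + 3\right) = - 4 \left(\frac{49}{6} + 3\right) = \left(-4\right) \frac{67}{6} = - \frac{134}{3} \approx -44.667$)
$N = 28$ ($N = -4 + 2 \left(-4\right)^{2} = -4 + 2 \cdot 16 = -4 + 32 = 28$)
$\left(\left(\left(c{\left(-6,1 \right)} + 19\right) + w\right) + N\right)^{2} = \left(\left(\left(\frac{5}{2} + 19\right) - \frac{134}{3}\right) + 28\right)^{2} = \left(\left(\frac{43}{2} - \frac{134}{3}\right) + 28\right)^{2} = \left(- \frac{139}{6} + 28\right)^{2} = \left(\frac{29}{6}\right)^{2} = \frac{841}{36}$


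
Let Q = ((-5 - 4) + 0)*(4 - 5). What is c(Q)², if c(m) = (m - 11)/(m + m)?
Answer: 1/81 ≈ 0.012346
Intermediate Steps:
Q = 9 (Q = (-9 + 0)*(-1) = -9*(-1) = 9)
c(m) = (-11 + m)/(2*m) (c(m) = (-11 + m)/((2*m)) = (-11 + m)*(1/(2*m)) = (-11 + m)/(2*m))
c(Q)² = ((½)*(-11 + 9)/9)² = ((½)*(⅑)*(-2))² = (-⅑)² = 1/81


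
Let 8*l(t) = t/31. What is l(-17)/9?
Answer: -17/2232 ≈ -0.0076165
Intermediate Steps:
l(t) = t/248 (l(t) = (t/31)/8 = t/248)
l(-17)/9 = ((1/248)*(-17))/9 = -17/248*1/9 = -17/2232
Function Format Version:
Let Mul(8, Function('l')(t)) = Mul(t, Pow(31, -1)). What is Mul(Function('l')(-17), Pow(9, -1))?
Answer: Rational(-17, 2232) ≈ -0.0076165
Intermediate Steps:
Function('l')(t) = Mul(Rational(1, 248), t) (Function('l')(t) = Mul(Rational(1, 8), Mul(t, Pow(31, -1))) = Mul(Rational(1, 8), Mul(t, Rational(1, 31))) = Mul(Rational(1, 8), Mul(Rational(1, 31), t)) = Mul(Rational(1, 248), t))
Mul(Function('l')(-17), Pow(9, -1)) = Mul(Mul(Rational(1, 248), -17), Pow(9, -1)) = Mul(Rational(-17, 248), Rational(1, 9)) = Rational(-17, 2232)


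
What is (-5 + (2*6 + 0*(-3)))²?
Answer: 49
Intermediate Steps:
(-5 + (2*6 + 0*(-3)))² = (-5 + (12 + 0))² = (-5 + 12)² = 7² = 49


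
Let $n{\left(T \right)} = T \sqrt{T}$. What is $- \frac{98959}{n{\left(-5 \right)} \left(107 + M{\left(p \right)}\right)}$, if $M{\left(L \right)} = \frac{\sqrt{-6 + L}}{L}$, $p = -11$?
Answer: $\frac{1088549 \sqrt{5}}{25 \left(\sqrt{17} + 1177 i\right)} \approx 0.28977 - 82.72 i$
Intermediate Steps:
$M{\left(L \right)} = \frac{\sqrt{-6 + L}}{L}$
$n{\left(T \right)} = T^{\frac{3}{2}}$
$- \frac{98959}{n{\left(-5 \right)} \left(107 + M{\left(p \right)}\right)} = - \frac{98959}{\left(-5\right)^{\frac{3}{2}} \left(107 + \frac{\sqrt{-6 - 11}}{-11}\right)} = - \frac{98959}{- 5 i \sqrt{5} \left(107 - \frac{\sqrt{-17}}{11}\right)} = - \frac{98959}{- 5 i \sqrt{5} \left(107 - \frac{i \sqrt{17}}{11}\right)} = - \frac{98959}{\left(-5\right) i \sqrt{5} \left(107 - \frac{i \sqrt{17}}{11}\right)} = - 98959 \frac{i \sqrt{5}}{25 \left(107 - \frac{i \sqrt{17}}{11}\right)} = - \frac{98959 i \sqrt{5}}{25 \left(107 - \frac{i \sqrt{17}}{11}\right)}$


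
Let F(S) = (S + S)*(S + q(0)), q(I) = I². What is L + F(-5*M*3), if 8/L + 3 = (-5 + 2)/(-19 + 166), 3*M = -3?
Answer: 16552/37 ≈ 447.35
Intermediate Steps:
M = -1 (M = (⅓)*(-3) = -1)
L = -98/37 (L = 8/(-3 + (-5 + 2)/(-19 + 166)) = 8/(-3 - 3/147) = 8/(-3 - 3*1/147) = 8/(-3 - 1/49) = 8/(-148/49) = 8*(-49/148) = -98/37 ≈ -2.6486)
F(S) = 2*S² (F(S) = (S + S)*(S + 0²) = (2*S)*(S + 0) = (2*S)*S = 2*S²)
L + F(-5*M*3) = -98/37 + 2*(-5*(-1)*3)² = -98/37 + 2*(5*3)² = -98/37 + 2*15² = -98/37 + 2*225 = -98/37 + 450 = 16552/37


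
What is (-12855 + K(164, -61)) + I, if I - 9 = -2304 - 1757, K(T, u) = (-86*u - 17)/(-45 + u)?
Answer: -1797371/106 ≈ -16956.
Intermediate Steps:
K(T, u) = (-17 - 86*u)/(-45 + u)
I = -4052 (I = 9 + (-2304 - 1757) = 9 - 4061 = -4052)
(-12855 + K(164, -61)) + I = (-12855 + (-17 - 86*(-61))/(-45 - 61)) - 4052 = (-12855 + (-17 + 5246)/(-106)) - 4052 = (-12855 - 1/106*5229) - 4052 = (-12855 - 5229/106) - 4052 = -1367859/106 - 4052 = -1797371/106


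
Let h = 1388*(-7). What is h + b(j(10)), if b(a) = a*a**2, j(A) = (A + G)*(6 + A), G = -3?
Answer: 1395212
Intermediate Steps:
j(A) = (-3 + A)*(6 + A) (j(A) = (A - 3)*(6 + A) = (-3 + A)*(6 + A))
b(a) = a**3
h = -9716
h + b(j(10)) = -9716 + (-18 + 10**2 + 3*10)**3 = -9716 + (-18 + 100 + 30)**3 = -9716 + 112**3 = -9716 + 1404928 = 1395212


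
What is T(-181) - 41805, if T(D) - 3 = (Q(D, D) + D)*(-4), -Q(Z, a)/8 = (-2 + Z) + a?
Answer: -52726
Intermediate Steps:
Q(Z, a) = 16 - 8*Z - 8*a (Q(Z, a) = -8*((-2 + Z) + a) = -8*(-2 + Z + a) = 16 - 8*Z - 8*a)
T(D) = -61 + 60*D (T(D) = 3 + ((16 - 8*D - 8*D) + D)*(-4) = 3 + ((16 - 16*D) + D)*(-4) = 3 + (16 - 15*D)*(-4) = 3 + (-64 + 60*D) = -61 + 60*D)
T(-181) - 41805 = (-61 + 60*(-181)) - 41805 = (-61 - 10860) - 41805 = -10921 - 41805 = -52726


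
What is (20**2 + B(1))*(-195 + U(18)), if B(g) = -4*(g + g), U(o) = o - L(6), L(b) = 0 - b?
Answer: -67032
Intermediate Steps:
L(b) = -b
U(o) = 6 + o (U(o) = o - (-1)*6 = o - 1*(-6) = o + 6 = 6 + o)
B(g) = -8*g (B(g) = -4*2*g = -8*g)
(20**2 + B(1))*(-195 + U(18)) = (20**2 - 8*1)*(-195 + (6 + 18)) = (400 - 8)*(-195 + 24) = 392*(-171) = -67032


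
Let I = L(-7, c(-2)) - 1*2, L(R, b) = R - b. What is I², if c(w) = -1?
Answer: 64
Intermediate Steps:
I = -8 (I = (-7 - 1*(-1)) - 1*2 = (-7 + 1) - 2 = -6 - 2 = -8)
I² = (-8)² = 64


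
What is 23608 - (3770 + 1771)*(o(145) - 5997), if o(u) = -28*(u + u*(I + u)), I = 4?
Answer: 3407721985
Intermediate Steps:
o(u) = -28*u - 28*u*(4 + u) (o(u) = -28*(u + u*(4 + u)) = -28*u - 28*u*(4 + u))
23608 - (3770 + 1771)*(o(145) - 5997) = 23608 - (3770 + 1771)*(-28*145*(5 + 145) - 5997) = 23608 - 5541*(-28*145*150 - 5997) = 23608 - 5541*(-609000 - 5997) = 23608 - 5541*(-614997) = 23608 - 1*(-3407698377) = 23608 + 3407698377 = 3407721985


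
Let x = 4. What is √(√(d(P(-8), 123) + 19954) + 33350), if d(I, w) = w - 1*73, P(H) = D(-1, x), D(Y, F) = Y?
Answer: √(33350 + 2*√5001) ≈ 183.01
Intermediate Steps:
P(H) = -1
d(I, w) = -73 + w (d(I, w) = w - 73 = -73 + w)
√(√(d(P(-8), 123) + 19954) + 33350) = √(√((-73 + 123) + 19954) + 33350) = √(√(50 + 19954) + 33350) = √(√20004 + 33350) = √(2*√5001 + 33350) = √(33350 + 2*√5001)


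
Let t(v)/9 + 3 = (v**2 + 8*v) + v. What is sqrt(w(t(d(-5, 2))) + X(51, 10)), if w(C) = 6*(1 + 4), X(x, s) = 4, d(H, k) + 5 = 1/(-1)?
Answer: sqrt(34) ≈ 5.8309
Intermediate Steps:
d(H, k) = -6 (d(H, k) = -5 + 1/(-1) = -5 - 1 = -6)
t(v) = -27 + 9*v**2 + 81*v (t(v) = -27 + 9*((v**2 + 8*v) + v) = -27 + 9*(v**2 + 9*v) = -27 + (9*v**2 + 81*v) = -27 + 9*v**2 + 81*v)
w(C) = 30 (w(C) = 6*5 = 30)
sqrt(w(t(d(-5, 2))) + X(51, 10)) = sqrt(30 + 4) = sqrt(34)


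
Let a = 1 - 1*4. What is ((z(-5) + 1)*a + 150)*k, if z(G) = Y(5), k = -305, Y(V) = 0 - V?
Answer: -49410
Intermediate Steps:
Y(V) = -V
z(G) = -5 (z(G) = -1*5 = -5)
a = -3 (a = 1 - 4 = -3)
((z(-5) + 1)*a + 150)*k = ((-5 + 1)*(-3) + 150)*(-305) = (-4*(-3) + 150)*(-305) = (12 + 150)*(-305) = 162*(-305) = -49410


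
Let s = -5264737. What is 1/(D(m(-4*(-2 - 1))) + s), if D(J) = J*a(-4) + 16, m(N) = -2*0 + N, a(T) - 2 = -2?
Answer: -1/5264721 ≈ -1.8994e-7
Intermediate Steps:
a(T) = 0 (a(T) = 2 - 2 = 0)
m(N) = N (m(N) = 0 + N = N)
D(J) = 16 (D(J) = J*0 + 16 = 0 + 16 = 16)
1/(D(m(-4*(-2 - 1))) + s) = 1/(16 - 5264737) = 1/(-5264721) = -1/5264721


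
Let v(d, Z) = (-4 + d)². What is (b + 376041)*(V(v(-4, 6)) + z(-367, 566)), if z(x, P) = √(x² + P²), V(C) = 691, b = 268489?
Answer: 445370230 + 644530*√455045 ≈ 8.8015e+8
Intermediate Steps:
z(x, P) = √(P² + x²)
(b + 376041)*(V(v(-4, 6)) + z(-367, 566)) = (268489 + 376041)*(691 + √(566² + (-367)²)) = 644530*(691 + √(320356 + 134689)) = 644530*(691 + √455045) = 445370230 + 644530*√455045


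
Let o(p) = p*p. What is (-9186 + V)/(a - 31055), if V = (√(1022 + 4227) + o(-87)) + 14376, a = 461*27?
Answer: -12759/18608 - √5249/18608 ≈ -0.68957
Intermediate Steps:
a = 12447
o(p) = p²
V = 21945 + √5249 (V = (√(1022 + 4227) + (-87)²) + 14376 = (√5249 + 7569) + 14376 = (7569 + √5249) + 14376 = 21945 + √5249 ≈ 22017.)
(-9186 + V)/(a - 31055) = (-9186 + (21945 + √5249))/(12447 - 31055) = (12759 + √5249)/(-18608) = (12759 + √5249)*(-1/18608) = -12759/18608 - √5249/18608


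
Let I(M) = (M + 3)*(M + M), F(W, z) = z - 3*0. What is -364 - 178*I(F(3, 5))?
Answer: -14604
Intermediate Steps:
F(W, z) = z (F(W, z) = z + 0 = z)
I(M) = 2*M*(3 + M) (I(M) = (3 + M)*(2*M) = 2*M*(3 + M))
-364 - 178*I(F(3, 5)) = -364 - 356*5*(3 + 5) = -364 - 356*5*8 = -364 - 178*80 = -364 - 14240 = -14604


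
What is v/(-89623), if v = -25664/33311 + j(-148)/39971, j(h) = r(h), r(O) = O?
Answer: 1030745772/119330692599163 ≈ 8.6377e-6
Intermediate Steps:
j(h) = h
v = -1030745772/1331473981 (v = -25664/33311 - 148/39971 = -1030745772/1331473981 ≈ -0.77414)
v/(-89623) = -1030745772/1331473981/(-89623) = -1030745772/1331473981*(-1/89623) = 1030745772/119330692599163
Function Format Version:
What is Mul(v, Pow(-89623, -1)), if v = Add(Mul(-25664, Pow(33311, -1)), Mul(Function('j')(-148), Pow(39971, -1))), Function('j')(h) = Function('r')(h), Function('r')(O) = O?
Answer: Rational(1030745772, 119330692599163) ≈ 8.6377e-6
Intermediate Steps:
Function('j')(h) = h
v = Rational(-1030745772, 1331473981) (v = Add(Mul(-25664, Pow(33311, -1)), Mul(-148, Pow(39971, -1))) = Add(Mul(-25664, Rational(1, 33311)), Mul(-148, Rational(1, 39971))) = Add(Rational(-25664, 33311), Rational(-148, 39971)) = Rational(-1030745772, 1331473981) ≈ -0.77414)
Mul(v, Pow(-89623, -1)) = Mul(Rational(-1030745772, 1331473981), Pow(-89623, -1)) = Mul(Rational(-1030745772, 1331473981), Rational(-1, 89623)) = Rational(1030745772, 119330692599163)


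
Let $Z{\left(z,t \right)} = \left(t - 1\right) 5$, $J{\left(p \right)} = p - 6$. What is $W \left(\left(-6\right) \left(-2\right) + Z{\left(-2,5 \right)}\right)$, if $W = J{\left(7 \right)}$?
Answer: $32$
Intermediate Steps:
$J{\left(p \right)} = -6 + p$ ($J{\left(p \right)} = p - 6 = -6 + p$)
$Z{\left(z,t \right)} = -5 + 5 t$ ($Z{\left(z,t \right)} = \left(-1 + t\right) 5 = -5 + 5 t$)
$W = 1$ ($W = -6 + 7 = 1$)
$W \left(\left(-6\right) \left(-2\right) + Z{\left(-2,5 \right)}\right) = 1 \left(\left(-6\right) \left(-2\right) + \left(-5 + 5 \cdot 5\right)\right) = 1 \left(12 + \left(-5 + 25\right)\right) = 1 \left(12 + 20\right) = 1 \cdot 32 = 32$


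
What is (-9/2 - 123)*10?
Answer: -1275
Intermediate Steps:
(-9/2 - 123)*10 = -255/2*10 = -1275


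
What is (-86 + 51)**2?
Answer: 1225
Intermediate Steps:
(-86 + 51)**2 = (-35)**2 = 1225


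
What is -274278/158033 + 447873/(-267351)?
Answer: -48035737129/14083426861 ≈ -3.4108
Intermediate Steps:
-274278/158033 + 447873/(-267351) = -274278*1/158033 + 447873*(-1/267351) = -274278/158033 - 149291/89117 = -48035737129/14083426861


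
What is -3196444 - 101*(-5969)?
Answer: -2593575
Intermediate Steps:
-3196444 - 101*(-5969) = -3196444 - 1*(-602869) = -3196444 + 602869 = -2593575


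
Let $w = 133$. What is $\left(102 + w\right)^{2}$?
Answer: $55225$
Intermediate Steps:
$\left(102 + w\right)^{2} = \left(102 + 133\right)^{2} = 235^{2} = 55225$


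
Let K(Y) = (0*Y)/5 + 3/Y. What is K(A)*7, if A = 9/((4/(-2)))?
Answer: -14/3 ≈ -4.6667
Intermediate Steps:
A = -9/2 (A = 9/((4*(-½))) = 9/(-2) = 9*(-½) = -9/2 ≈ -4.5000)
K(Y) = 3/Y (K(Y) = 0*(⅕) + 3/Y = 0 + 3/Y = 3/Y)
K(A)*7 = (3/(-9/2))*7 = (3*(-2/9))*7 = -⅔*7 = -14/3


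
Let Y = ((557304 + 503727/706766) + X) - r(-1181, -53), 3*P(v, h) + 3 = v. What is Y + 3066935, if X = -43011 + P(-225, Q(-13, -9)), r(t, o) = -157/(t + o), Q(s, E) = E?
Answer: 780824880021486/218037311 ≈ 3.5812e+6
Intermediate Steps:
P(v, h) = -1 + v/3
r(t, o) = -157/(o + t)
X = -43087 (X = -43011 + (-1 + (⅓)*(-225)) = -43011 + (-1 - 75) = -43011 - 76 = -43087)
Y = 112118619609701/218037311 (Y = ((557304 + 503727/706766) - 43087) - (-157)/(-53 - 1181) = ((557304 + 503727*(1/706766)) - 43087) - (-157)/(-1234) = ((557304 + 503727/706766) - 43087) - (-157)*(-1)/1234 = (393884022591/706766 - 43087) - 1*157/1234 = 363431595949/706766 - 157/1234 = 112118619609701/218037311 ≈ 5.1422e+5)
Y + 3066935 = 112118619609701/218037311 + 3066935 = 780824880021486/218037311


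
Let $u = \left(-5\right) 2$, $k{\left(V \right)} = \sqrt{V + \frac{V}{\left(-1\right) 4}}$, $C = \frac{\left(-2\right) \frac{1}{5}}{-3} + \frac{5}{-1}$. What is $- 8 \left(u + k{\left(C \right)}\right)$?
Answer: $80 - \frac{4 i \sqrt{365}}{5} \approx 80.0 - 15.284 i$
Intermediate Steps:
$C = - \frac{73}{15}$ ($C = \left(-2\right) \frac{1}{5} \left(- \frac{1}{3}\right) + 5 \left(-1\right) = \left(- \frac{2}{5}\right) \left(- \frac{1}{3}\right) - 5 = \frac{2}{15} - 5 = - \frac{73}{15} \approx -4.8667$)
$k{\left(V \right)} = \frac{\sqrt{3} \sqrt{V}}{2}$ ($k{\left(V \right)} = \sqrt{V + \frac{V}{-4}} = \sqrt{V + V \left(- \frac{1}{4}\right)} = \sqrt{V - \frac{V}{4}} = \sqrt{\frac{3 V}{4}} = \frac{\sqrt{3} \sqrt{V}}{2}$)
$u = -10$
$- 8 \left(u + k{\left(C \right)}\right) = - 8 \left(-10 + \frac{\sqrt{3} \sqrt{- \frac{73}{15}}}{2}\right) = - 8 \left(-10 + \frac{\sqrt{3} \frac{i \sqrt{1095}}{15}}{2}\right) = - 8 \left(-10 + \frac{i \sqrt{365}}{10}\right) = 80 - \frac{4 i \sqrt{365}}{5}$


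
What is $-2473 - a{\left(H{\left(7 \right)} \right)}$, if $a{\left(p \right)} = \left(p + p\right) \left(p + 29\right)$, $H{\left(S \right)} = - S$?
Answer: $-2165$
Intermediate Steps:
$a{\left(p \right)} = 2 p \left(29 + p\right)$
$-2473 - a{\left(H{\left(7 \right)} \right)} = -2473 - 2 \left(\left(-1\right) 7\right) \left(29 - 7\right) = -2473 - 2 \left(-7\right) \left(29 - 7\right) = -2473 - 2 \left(-7\right) 22 = -2473 - -308 = -2473 + 308 = -2165$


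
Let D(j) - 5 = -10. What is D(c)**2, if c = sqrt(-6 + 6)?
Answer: 25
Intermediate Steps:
c = 0 (c = sqrt(0) = 0)
D(j) = -5 (D(j) = 5 - 10 = -5)
D(c)**2 = (-5)**2 = 25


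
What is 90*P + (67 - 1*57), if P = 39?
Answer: 3520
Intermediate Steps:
90*P + (67 - 1*57) = 90*39 + (67 - 1*57) = 3510 + (67 - 57) = 3510 + 10 = 3520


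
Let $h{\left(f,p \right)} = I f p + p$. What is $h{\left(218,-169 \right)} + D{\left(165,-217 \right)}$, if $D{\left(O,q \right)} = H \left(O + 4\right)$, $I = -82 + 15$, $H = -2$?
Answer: $2467907$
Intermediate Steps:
$I = -67$
$h{\left(f,p \right)} = p - 67 f p$ ($h{\left(f,p \right)} = - 67 f p + p = p - 67 f p$)
$D{\left(O,q \right)} = -8 - 2 O$ ($D{\left(O,q \right)} = - 2 \left(O + 4\right) = - 2 \left(4 + O\right) = -8 - 2 O$)
$h{\left(218,-169 \right)} + D{\left(165,-217 \right)} = - 169 \left(1 - 14606\right) - 338 = \left(-169\right) \left(-14605\right) - 338 = 2468245 - 338 = 2467907$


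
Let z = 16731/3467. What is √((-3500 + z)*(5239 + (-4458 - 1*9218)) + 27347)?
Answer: √354786531696634/3467 ≈ 5432.9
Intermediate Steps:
z = 16731/3467 (z = 16731*(1/3467) = 16731/3467 ≈ 4.8258)
√((-3500 + z)*(5239 + (-4458 - 1*9218)) + 27347) = √((-3500 + 16731/3467)*(5239 + (-4458 - 1*9218)) + 27347) = √(-12117769*(5239 + (-4458 - 9218))/3467 + 27347) = √(-12117769*(5239 - 13676)/3467 + 27347) = √(-12117769/3467*(-8437) + 27347) = √(102237617053/3467 + 27347) = √(102332429102/3467) = √354786531696634/3467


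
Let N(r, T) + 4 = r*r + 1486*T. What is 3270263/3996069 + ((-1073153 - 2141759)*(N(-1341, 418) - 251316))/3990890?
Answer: -13926852672550860541/7973935905705 ≈ -1.7465e+6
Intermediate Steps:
N(r, T) = -4 + r**2 + 1486*T (N(r, T) = -4 + (r*r + 1486*T) = -4 + (r**2 + 1486*T) = -4 + r**2 + 1486*T)
3270263/3996069 + ((-1073153 - 2141759)*(N(-1341, 418) - 251316))/3990890 = 3270263/3996069 + ((-1073153 - 2141759)*((-4 + (-1341)**2 + 1486*418) - 251316))/3990890 = 3270263*(1/3996069) - 3214912*((-4 + 1798281 + 621148) - 251316)*(1/3990890) = 3270263/3996069 - 3214912*(2419425 - 251316)*(1/3990890) = 3270263/3996069 - 3214912*2168109*(1/3990890) = 3270263/3996069 - 6970279641408*1/3990890 = 3270263/3996069 - 3485139820704/1995445 = -13926852672550860541/7973935905705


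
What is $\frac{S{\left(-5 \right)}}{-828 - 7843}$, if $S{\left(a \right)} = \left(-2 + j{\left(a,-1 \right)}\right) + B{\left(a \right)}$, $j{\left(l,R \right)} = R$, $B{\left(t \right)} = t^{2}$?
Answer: $- \frac{22}{8671} \approx -0.0025372$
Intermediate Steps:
$S{\left(a \right)} = -3 + a^{2}$ ($S{\left(a \right)} = \left(-2 - 1\right) + a^{2} = -3 + a^{2}$)
$\frac{S{\left(-5 \right)}}{-828 - 7843} = \frac{-3 + \left(-5\right)^{2}}{-828 - 7843} = \frac{-3 + 25}{-8671} = \left(- \frac{1}{8671}\right) 22 = - \frac{22}{8671}$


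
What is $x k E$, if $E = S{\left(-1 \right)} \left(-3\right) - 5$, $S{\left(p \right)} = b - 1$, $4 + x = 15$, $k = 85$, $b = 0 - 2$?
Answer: $3740$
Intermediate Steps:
$b = -2$ ($b = 0 - 2 = -2$)
$x = 11$ ($x = -4 + 15 = 11$)
$S{\left(p \right)} = -3$ ($S{\left(p \right)} = -2 - 1 = -3$)
$E = 4$ ($E = \left(-3\right) \left(-3\right) - 5 = 9 - 5 = 4$)
$x k E = 11 \cdot 85 \cdot 4 = 935 \cdot 4 = 3740$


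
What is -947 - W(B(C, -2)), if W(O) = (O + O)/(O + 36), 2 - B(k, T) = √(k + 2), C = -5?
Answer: -1370467/1447 + 72*I*√3/1447 ≈ -947.11 + 0.086184*I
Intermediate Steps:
B(k, T) = 2 - √(2 + k) (B(k, T) = 2 - √(k + 2) = 2 - √(2 + k))
W(O) = 2*O/(36 + O) (W(O) = (2*O)/(36 + O) = 2*O/(36 + O))
-947 - W(B(C, -2)) = -947 - 2*(2 - √(2 - 5))/(36 + (2 - √(2 - 5))) = -947 - 2*(2 - √(-3))/(36 + (2 - √(-3))) = -947 - 2*(2 - I*√3)/(36 + (2 - I*√3)) = -947 - 2*(2 - I*√3)/(38 - I*√3)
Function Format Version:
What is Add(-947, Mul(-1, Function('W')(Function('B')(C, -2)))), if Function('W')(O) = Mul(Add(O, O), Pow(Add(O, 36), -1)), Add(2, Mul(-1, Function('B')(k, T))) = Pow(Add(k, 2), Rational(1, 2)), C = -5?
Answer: Add(Rational(-1370467, 1447), Mul(Rational(72, 1447), I, Pow(3, Rational(1, 2)))) ≈ Add(-947.11, Mul(0.086184, I))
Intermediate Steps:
Function('B')(k, T) = Add(2, Mul(-1, Pow(Add(2, k), Rational(1, 2)))) (Function('B')(k, T) = Add(2, Mul(-1, Pow(Add(k, 2), Rational(1, 2)))) = Add(2, Mul(-1, Pow(Add(2, k), Rational(1, 2)))))
Function('W')(O) = Mul(2, O, Pow(Add(36, O), -1)) (Function('W')(O) = Mul(Mul(2, O), Pow(Add(36, O), -1)) = Mul(2, O, Pow(Add(36, O), -1)))
Add(-947, Mul(-1, Function('W')(Function('B')(C, -2)))) = Add(-947, Mul(-1, Mul(2, Add(2, Mul(-1, Pow(Add(2, -5), Rational(1, 2)))), Pow(Add(36, Add(2, Mul(-1, Pow(Add(2, -5), Rational(1, 2))))), -1)))) = Add(-947, Mul(-1, Mul(2, Add(2, Mul(-1, Pow(-3, Rational(1, 2)))), Pow(Add(36, Add(2, Mul(-1, Pow(-3, Rational(1, 2))))), -1)))) = Add(-947, Mul(-1, Mul(2, Add(2, Mul(-1, Mul(I, Pow(3, Rational(1, 2))))), Pow(Add(36, Add(2, Mul(-1, Mul(I, Pow(3, Rational(1, 2)))))), -1)))) = Add(-947, Mul(-1, Mul(2, Add(2, Mul(-1, I, Pow(3, Rational(1, 2)))), Pow(Add(36, Add(2, Mul(-1, I, Pow(3, Rational(1, 2))))), -1)))) = Add(-947, Mul(-1, Mul(2, Add(2, Mul(-1, I, Pow(3, Rational(1, 2)))), Pow(Add(38, Mul(-1, I, Pow(3, Rational(1, 2)))), -1)))) = Add(-947, Mul(-1, Mul(2, Pow(Add(38, Mul(-1, I, Pow(3, Rational(1, 2)))), -1), Add(2, Mul(-1, I, Pow(3, Rational(1, 2))))))) = Add(-947, Mul(-2, Pow(Add(38, Mul(-1, I, Pow(3, Rational(1, 2)))), -1), Add(2, Mul(-1, I, Pow(3, Rational(1, 2))))))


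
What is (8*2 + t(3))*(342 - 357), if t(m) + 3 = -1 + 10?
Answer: -330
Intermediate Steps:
t(m) = 6 (t(m) = -3 + (-1 + 10) = -3 + 9 = 6)
(8*2 + t(3))*(342 - 357) = (8*2 + 6)*(342 - 357) = (16 + 6)*(-15) = 22*(-15) = -330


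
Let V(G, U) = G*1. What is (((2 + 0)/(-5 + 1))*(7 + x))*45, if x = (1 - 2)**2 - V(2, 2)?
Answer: -135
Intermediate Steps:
V(G, U) = G
x = -1 (x = (1 - 2)**2 - 1*2 = (-1)**2 - 2 = 1 - 2 = -1)
(((2 + 0)/(-5 + 1))*(7 + x))*45 = (((2 + 0)/(-5 + 1))*(7 - 1))*45 = ((2/(-4))*6)*45 = ((2*(-1/4))*6)*45 = -1/2*6*45 = -3*45 = -135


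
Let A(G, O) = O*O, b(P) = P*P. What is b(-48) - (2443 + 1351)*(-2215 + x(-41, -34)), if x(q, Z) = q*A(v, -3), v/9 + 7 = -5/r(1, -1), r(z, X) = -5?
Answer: 9806000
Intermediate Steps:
b(P) = P²
v = -54 (v = -63 + 9*(-5/(-5)) = -63 + 9*(-5*(-⅕)) = -63 + 9*1 = -63 + 9 = -54)
A(G, O) = O²
x(q, Z) = 9*q (x(q, Z) = q*(-3)² = q*9 = 9*q)
b(-48) - (2443 + 1351)*(-2215 + x(-41, -34)) = (-48)² - (2443 + 1351)*(-2215 + 9*(-41)) = 2304 - 3794*(-2215 - 369) = 2304 - 3794*(-2584) = 2304 - 1*(-9803696) = 2304 + 9803696 = 9806000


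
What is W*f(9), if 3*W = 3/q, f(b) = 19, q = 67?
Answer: 19/67 ≈ 0.28358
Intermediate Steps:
W = 1/67 (W = (3/67)/3 = (3*(1/67))/3 = (⅓)*(3/67) = 1/67 ≈ 0.014925)
W*f(9) = (1/67)*19 = 19/67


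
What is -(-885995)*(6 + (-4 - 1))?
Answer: 885995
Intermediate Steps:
-(-885995)*(6 + (-4 - 1)) = -(-885995)*(6 - 5) = -(-885995) = -177199*(-5) = 885995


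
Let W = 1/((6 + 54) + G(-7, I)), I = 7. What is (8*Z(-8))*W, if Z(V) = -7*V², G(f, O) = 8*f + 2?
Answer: -1792/3 ≈ -597.33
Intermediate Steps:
G(f, O) = 2 + 8*f
W = ⅙ (W = 1/((6 + 54) + (2 + 8*(-7))) = 1/(60 + (2 - 56)) = 1/(60 - 54) = 1/6 = ⅙ ≈ 0.16667)
(8*Z(-8))*W = (8*(-7*(-8)²))*(⅙) = (8*(-7*64))*(⅙) = (8*(-448))*(⅙) = -3584*⅙ = -1792/3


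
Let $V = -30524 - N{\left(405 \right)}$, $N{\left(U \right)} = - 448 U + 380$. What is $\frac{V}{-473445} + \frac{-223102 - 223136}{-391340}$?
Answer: $\frac{15235839167}{18527796630} \approx 0.82232$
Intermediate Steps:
$N{\left(U \right)} = 380 - 448 U$
$V = 150536$ ($V = -30524 - \left(380 - 181440\right) = -30524 - -181060 = -30524 + 181060 = 150536$)
$\frac{V}{-473445} + \frac{-223102 - 223136}{-391340} = \frac{150536}{-473445} + \frac{-223102 - 223136}{-391340} = 150536 \left(- \frac{1}{473445}\right) - - \frac{223119}{195670} = - \frac{150536}{473445} + \frac{223119}{195670} = \frac{15235839167}{18527796630}$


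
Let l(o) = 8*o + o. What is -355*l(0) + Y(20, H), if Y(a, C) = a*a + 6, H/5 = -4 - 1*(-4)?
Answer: 406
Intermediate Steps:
H = 0 (H = 5*(-4 - 1*(-4)) = 5*(-4 + 4) = 5*0 = 0)
l(o) = 9*o
Y(a, C) = 6 + a**2 (Y(a, C) = a**2 + 6 = 6 + a**2)
-355*l(0) + Y(20, H) = -3195*0 + (6 + 20**2) = -355*0 + (6 + 400) = 0 + 406 = 406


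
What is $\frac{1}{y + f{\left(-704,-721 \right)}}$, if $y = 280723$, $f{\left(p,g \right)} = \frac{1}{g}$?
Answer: $\frac{721}{202401282} \approx 3.5622 \cdot 10^{-6}$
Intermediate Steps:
$\frac{1}{y + f{\left(-704,-721 \right)}} = \frac{1}{280723 + \frac{1}{-721}} = \frac{1}{280723 - \frac{1}{721}} = \frac{1}{\frac{202401282}{721}} = \frac{721}{202401282}$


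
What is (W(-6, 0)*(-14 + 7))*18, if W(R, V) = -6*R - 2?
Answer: -4284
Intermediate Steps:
W(R, V) = -2 - 6*R
(W(-6, 0)*(-14 + 7))*18 = ((-2 - 6*(-6))*(-14 + 7))*18 = ((-2 + 36)*(-7))*18 = (34*(-7))*18 = -238*18 = -4284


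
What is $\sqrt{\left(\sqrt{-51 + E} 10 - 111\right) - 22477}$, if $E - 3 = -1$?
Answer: $\sqrt{-22588 + 70 i} \approx 0.233 + 150.29 i$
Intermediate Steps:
$E = 2$ ($E = 3 - 1 = 2$)
$\sqrt{\left(\sqrt{-51 + E} 10 - 111\right) - 22477} = \sqrt{\left(\sqrt{-51 + 2} \cdot 10 - 111\right) - 22477} = \sqrt{\left(\sqrt{-49} \cdot 10 - 111\right) - 22477} = \sqrt{\left(7 i 10 - 111\right) - 22477} = \sqrt{\left(70 i - 111\right) - 22477} = \sqrt{\left(-111 + 70 i\right) - 22477} = \sqrt{-22588 + 70 i}$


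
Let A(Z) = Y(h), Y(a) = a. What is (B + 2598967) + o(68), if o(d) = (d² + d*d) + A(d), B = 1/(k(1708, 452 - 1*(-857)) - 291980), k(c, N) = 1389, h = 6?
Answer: 757925548610/290591 ≈ 2.6082e+6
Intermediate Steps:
A(Z) = 6
B = -1/290591 (B = 1/(1389 - 291980) = 1/(-290591) = -1/290591 ≈ -3.4413e-6)
o(d) = 6 + 2*d² (o(d) = (d² + d*d) + 6 = (d² + d²) + 6 = 2*d² + 6 = 6 + 2*d²)
(B + 2598967) + o(68) = (-1/290591 + 2598967) + (6 + 2*68²) = 755236419496/290591 + (6 + 2*4624) = 755236419496/290591 + (6 + 9248) = 755236419496/290591 + 9254 = 757925548610/290591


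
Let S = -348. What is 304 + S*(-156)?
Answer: 54592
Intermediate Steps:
304 + S*(-156) = 304 - 348*(-156) = 304 + 54288 = 54592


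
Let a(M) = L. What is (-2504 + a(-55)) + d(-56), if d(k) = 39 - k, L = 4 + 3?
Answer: -2402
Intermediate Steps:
L = 7
a(M) = 7
(-2504 + a(-55)) + d(-56) = (-2504 + 7) + (39 - 1*(-56)) = -2497 + (39 + 56) = -2497 + 95 = -2402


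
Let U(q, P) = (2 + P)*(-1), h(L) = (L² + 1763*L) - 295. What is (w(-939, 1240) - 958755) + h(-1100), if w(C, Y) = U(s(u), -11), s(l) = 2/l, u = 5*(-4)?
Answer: -1688341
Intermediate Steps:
u = -20
h(L) = -295 + L² + 1763*L
U(q, P) = -2 - P
w(C, Y) = 9 (w(C, Y) = -2 - 1*(-11) = -2 + 11 = 9)
(w(-939, 1240) - 958755) + h(-1100) = (9 - 958755) + (-295 + (-1100)² + 1763*(-1100)) = -958746 + (-295 + 1210000 - 1939300) = -958746 - 729595 = -1688341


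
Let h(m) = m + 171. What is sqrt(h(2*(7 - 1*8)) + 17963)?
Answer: 2*sqrt(4533) ≈ 134.66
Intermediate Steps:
h(m) = 171 + m
sqrt(h(2*(7 - 1*8)) + 17963) = sqrt((171 + 2*(7 - 1*8)) + 17963) = sqrt((171 + 2*(7 - 8)) + 17963) = sqrt((171 + 2*(-1)) + 17963) = sqrt((171 - 2) + 17963) = sqrt(169 + 17963) = sqrt(18132) = 2*sqrt(4533)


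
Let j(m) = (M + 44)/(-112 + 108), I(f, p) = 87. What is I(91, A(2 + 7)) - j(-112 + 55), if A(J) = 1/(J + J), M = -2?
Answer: 195/2 ≈ 97.500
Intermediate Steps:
A(J) = 1/(2*J)
j(m) = -21/2 (j(m) = (-2 + 44)/(-112 + 108) = 42/(-4) = 42*(-¼) = -21/2)
I(91, A(2 + 7)) - j(-112 + 55) = 87 - 1*(-21/2) = 87 + 21/2 = 195/2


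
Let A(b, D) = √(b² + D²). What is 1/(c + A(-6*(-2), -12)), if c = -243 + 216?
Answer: -3/49 - 4*√2/147 ≈ -0.099707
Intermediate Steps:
A(b, D) = √(D² + b²)
c = -27
1/(c + A(-6*(-2), -12)) = 1/(-27 + √((-12)² + (-6*(-2))²)) = 1/(-27 + √(144 + 12²)) = 1/(-27 + √(144 + 144)) = 1/(-27 + √288) = 1/(-27 + 12*√2)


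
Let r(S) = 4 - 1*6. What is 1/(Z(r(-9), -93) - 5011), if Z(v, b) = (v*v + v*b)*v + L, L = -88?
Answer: -1/5479 ≈ -0.00018252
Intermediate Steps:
r(S) = -2 (r(S) = 4 - 6 = -2)
Z(v, b) = -88 + v*(v² + b*v) (Z(v, b) = (v*v + v*b)*v - 88 = (v² + b*v)*v - 88 = v*(v² + b*v) - 88 = -88 + v*(v² + b*v))
1/(Z(r(-9), -93) - 5011) = 1/((-88 + (-2)³ - 93*(-2)²) - 5011) = 1/((-88 - 8 - 93*4) - 5011) = 1/((-88 - 8 - 372) - 5011) = 1/(-468 - 5011) = 1/(-5479) = -1/5479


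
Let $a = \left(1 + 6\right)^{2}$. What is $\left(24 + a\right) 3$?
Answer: $219$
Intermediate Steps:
$a = 49$ ($a = 7^{2} = 49$)
$\left(24 + a\right) 3 = \left(24 + 49\right) 3 = 73 \cdot 3 = 219$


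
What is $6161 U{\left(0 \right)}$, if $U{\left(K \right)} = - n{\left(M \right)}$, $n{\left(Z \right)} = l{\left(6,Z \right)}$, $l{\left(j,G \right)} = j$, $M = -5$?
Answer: $-36966$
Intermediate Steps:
$n{\left(Z \right)} = 6$
$U{\left(K \right)} = -6$ ($U{\left(K \right)} = \left(-1\right) 6 = -6$)
$6161 U{\left(0 \right)} = 6161 \left(-6\right) = -36966$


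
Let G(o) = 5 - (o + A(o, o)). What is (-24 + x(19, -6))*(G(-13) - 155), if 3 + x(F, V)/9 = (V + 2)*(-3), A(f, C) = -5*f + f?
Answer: -10773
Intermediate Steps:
A(f, C) = -4*f
x(F, V) = -81 - 27*V (x(F, V) = -27 + 9*((V + 2)*(-3)) = -27 + 9*((2 + V)*(-3)) = -27 + 9*(-6 - 3*V) = -27 + (-54 - 27*V) = -81 - 27*V)
G(o) = 5 + 3*o (G(o) = 5 - (o - 4*o) = 5 - (-3*o) = 5 - (-3)*o = 5 + 3*o)
(-24 + x(19, -6))*(G(-13) - 155) = (-24 + (-81 - 27*(-6)))*((5 + 3*(-13)) - 155) = (-24 + (-81 + 162))*((5 - 39) - 155) = (-24 + 81)*(-34 - 155) = 57*(-189) = -10773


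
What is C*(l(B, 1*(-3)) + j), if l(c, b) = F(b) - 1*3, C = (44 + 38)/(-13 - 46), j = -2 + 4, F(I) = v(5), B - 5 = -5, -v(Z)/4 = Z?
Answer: 1722/59 ≈ 29.186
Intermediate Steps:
v(Z) = -4*Z
B = 0 (B = 5 - 5 = 0)
F(I) = -20 (F(I) = -4*5 = -20)
j = 2
C = -82/59 (C = 82/(-59) = 82*(-1/59) = -82/59 ≈ -1.3898)
l(c, b) = -23 (l(c, b) = -20 - 1*3 = -20 - 3 = -23)
C*(l(B, 1*(-3)) + j) = -82*(-23 + 2)/59 = -82/59*(-21) = 1722/59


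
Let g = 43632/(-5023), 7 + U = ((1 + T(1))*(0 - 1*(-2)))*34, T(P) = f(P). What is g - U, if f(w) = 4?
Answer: -1716291/5023 ≈ -341.69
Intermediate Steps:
T(P) = 4
U = 333 (U = -7 + ((1 + 4)*(0 - 1*(-2)))*34 = -7 + (5*(0 + 2))*34 = -7 + (5*2)*34 = -7 + 10*34 = -7 + 340 = 333)
g = -43632/5023 (g = 43632*(-1/5023) = -43632/5023 ≈ -8.6864)
g - U = -43632/5023 - 1*333 = -43632/5023 - 333 = -1716291/5023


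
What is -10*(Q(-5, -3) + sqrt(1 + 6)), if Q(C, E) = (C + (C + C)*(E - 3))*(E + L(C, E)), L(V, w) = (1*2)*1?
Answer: 550 - 10*sqrt(7) ≈ 523.54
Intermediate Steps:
L(V, w) = 2 (L(V, w) = 2*1 = 2)
Q(C, E) = (2 + E)*(C + 2*C*(-3 + E)) (Q(C, E) = (C + (C + C)*(E - 3))*(E + 2) = (C + (2*C)*(-3 + E))*(2 + E) = (C + 2*C*(-3 + E))*(2 + E) = (2 + E)*(C + 2*C*(-3 + E)))
-10*(Q(-5, -3) + sqrt(1 + 6)) = -10*(-5*(-10 - 1*(-3) + 2*(-3)**2) + sqrt(1 + 6)) = -10*(-5*(-10 + 3 + 2*9) + sqrt(7)) = -10*(-5*(-10 + 3 + 18) + sqrt(7)) = -10*(-5*11 + sqrt(7)) = -10*(-55 + sqrt(7)) = 550 - 10*sqrt(7)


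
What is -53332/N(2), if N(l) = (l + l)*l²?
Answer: -13333/4 ≈ -3333.3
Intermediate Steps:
N(l) = 2*l³ (N(l) = (2*l)*l² = 2*l³)
-53332/N(2) = -53332/(2*2³) = -53332/(2*8) = -53332/16 = -53332*1/16 = -13333/4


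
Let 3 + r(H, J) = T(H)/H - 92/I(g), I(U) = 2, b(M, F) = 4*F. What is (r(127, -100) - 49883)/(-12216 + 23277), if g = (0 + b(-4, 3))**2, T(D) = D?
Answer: -49931/11061 ≈ -4.5141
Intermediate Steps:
g = 144 (g = (0 + 4*3)**2 = (0 + 12)**2 = 12**2 = 144)
r(H, J) = -48 (r(H, J) = -3 + (H/H - 92/2) = -3 + (1 - 92*1/2) = -3 + (1 - 46) = -3 - 45 = -48)
(r(127, -100) - 49883)/(-12216 + 23277) = (-48 - 49883)/(-12216 + 23277) = -49931/11061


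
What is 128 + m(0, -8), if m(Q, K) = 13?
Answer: 141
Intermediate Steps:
128 + m(0, -8) = 128 + 13 = 141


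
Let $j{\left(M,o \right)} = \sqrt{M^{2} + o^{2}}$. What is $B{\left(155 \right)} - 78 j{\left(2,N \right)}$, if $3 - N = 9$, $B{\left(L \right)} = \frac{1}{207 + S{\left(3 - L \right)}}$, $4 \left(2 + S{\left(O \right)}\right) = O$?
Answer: $\frac{1}{167} - 156 \sqrt{10} \approx -493.31$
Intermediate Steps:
$S{\left(O \right)} = -2 + \frac{O}{4}$
$B{\left(L \right)} = \frac{1}{\frac{823}{4} - \frac{L}{4}}$ ($B{\left(L \right)} = \frac{1}{207 + \left(-2 + \frac{3 - L}{4}\right)} = \frac{1}{207 - \left(\frac{5}{4} + \frac{L}{4}\right)} = \frac{1}{\frac{823}{4} - \frac{L}{4}}$)
$N = -6$ ($N = 3 - 9 = -6$)
$B{\left(155 \right)} - 78 j{\left(2,N \right)} = - \frac{4}{-823 + 155} - 78 \sqrt{2^{2} + \left(-6\right)^{2}} = - \frac{4}{-668} - 78 \sqrt{4 + 36} = \left(-4\right) \left(- \frac{1}{668}\right) - 78 \sqrt{40} = \frac{1}{167} - 78 \cdot 2 \sqrt{10} = \frac{1}{167} - 156 \sqrt{10}$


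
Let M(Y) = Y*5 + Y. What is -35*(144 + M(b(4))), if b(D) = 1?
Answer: -5250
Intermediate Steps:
M(Y) = 6*Y (M(Y) = 5*Y + Y = 6*Y)
-35*(144 + M(b(4))) = -35*(144 + 6*1) = -35*(144 + 6) = -35*150 = -5250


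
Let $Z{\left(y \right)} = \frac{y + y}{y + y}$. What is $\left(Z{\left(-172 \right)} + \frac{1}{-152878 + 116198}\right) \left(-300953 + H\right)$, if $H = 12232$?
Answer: $- \frac{10589997559}{36680} \approx -2.8871 \cdot 10^{5}$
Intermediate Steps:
$Z{\left(y \right)} = 1$ ($Z{\left(y \right)} = \frac{2 y}{2 y} = 2 y \frac{1}{2 y} = 1$)
$\left(Z{\left(-172 \right)} + \frac{1}{-152878 + 116198}\right) \left(-300953 + H\right) = \left(1 + \frac{1}{-152878 + 116198}\right) \left(-300953 + 12232\right) = \left(1 + \frac{1}{-36680}\right) \left(-288721\right) = \left(1 - \frac{1}{36680}\right) \left(-288721\right) = \frac{36679}{36680} \left(-288721\right) = - \frac{10589997559}{36680}$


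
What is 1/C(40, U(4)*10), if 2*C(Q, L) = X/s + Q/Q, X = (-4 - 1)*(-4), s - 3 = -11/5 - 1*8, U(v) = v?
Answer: -9/8 ≈ -1.1250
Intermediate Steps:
s = -36/5 (s = 3 + (-11/5 - 1*8) = 3 + (-11*⅕ - 8) = 3 + (-11/5 - 8) = 3 - 51/5 = -36/5 ≈ -7.2000)
X = 20 (X = -5*(-4) = 20)
C(Q, L) = -8/9 (C(Q, L) = (20/(-36/5) + Q/Q)/2 = (20*(-5/36) + 1)/2 = (-25/9 + 1)/2 = (½)*(-16/9) = -8/9)
1/C(40, U(4)*10) = 1/(-8/9) = -9/8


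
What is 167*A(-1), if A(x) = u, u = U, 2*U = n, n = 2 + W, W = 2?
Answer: 334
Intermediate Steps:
n = 4 (n = 2 + 2 = 4)
U = 2 (U = (½)*4 = 2)
u = 2
A(x) = 2
167*A(-1) = 167*2 = 334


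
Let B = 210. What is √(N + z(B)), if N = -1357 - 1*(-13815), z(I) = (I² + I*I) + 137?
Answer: √100795 ≈ 317.48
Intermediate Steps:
z(I) = 137 + 2*I² (z(I) = (I² + I²) + 137 = 2*I² + 137 = 137 + 2*I²)
N = 12458 (N = -1357 + 13815 = 12458)
√(N + z(B)) = √(12458 + (137 + 2*210²)) = √(12458 + (137 + 2*44100)) = √(12458 + (137 + 88200)) = √(12458 + 88337) = √100795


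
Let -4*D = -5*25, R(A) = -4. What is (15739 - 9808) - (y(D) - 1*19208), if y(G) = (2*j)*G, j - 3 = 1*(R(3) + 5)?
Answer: 24889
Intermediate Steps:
j = 4 (j = 3 + 1*(-4 + 5) = 3 + 1*1 = 3 + 1 = 4)
D = 125/4 (D = -(-5)*25/4 = -1/4*(-125) = 125/4 ≈ 31.250)
y(G) = 8*G (y(G) = (2*4)*G = 8*G)
(15739 - 9808) - (y(D) - 1*19208) = (15739 - 9808) - (8*(125/4) - 1*19208) = 5931 - (250 - 19208) = 5931 - 1*(-18958) = 5931 + 18958 = 24889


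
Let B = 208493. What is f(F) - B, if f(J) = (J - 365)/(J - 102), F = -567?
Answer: -139480885/669 ≈ -2.0849e+5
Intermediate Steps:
f(J) = (-365 + J)/(-102 + J)
f(F) - B = (-365 - 567)/(-102 - 567) - 1*208493 = -932/(-669) - 208493 = -1/669*(-932) - 208493 = 932/669 - 208493 = -139480885/669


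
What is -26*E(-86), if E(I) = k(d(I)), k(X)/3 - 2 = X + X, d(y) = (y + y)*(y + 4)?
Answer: -2200380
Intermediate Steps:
d(y) = 2*y*(4 + y) (d(y) = (2*y)*(4 + y) = 2*y*(4 + y))
k(X) = 6 + 6*X (k(X) = 6 + 3*(X + X) = 6 + 3*(2*X) = 6 + 6*X)
E(I) = 6 + 12*I*(4 + I) (E(I) = 6 + 6*(2*I*(4 + I)) = 6 + 12*I*(4 + I))
-26*E(-86) = -26*(6 + 12*(-86)*(4 - 86)) = -26*(6 + 12*(-86)*(-82)) = -26*(6 + 84624) = -26*84630 = -2200380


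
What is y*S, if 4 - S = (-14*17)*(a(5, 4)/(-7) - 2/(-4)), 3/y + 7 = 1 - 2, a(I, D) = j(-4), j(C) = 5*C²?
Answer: 7791/8 ≈ 973.88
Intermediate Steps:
a(I, D) = 80 (a(I, D) = 5*(-4)² = 5*16 = 80)
y = -3/8 (y = 3/(-7 + (1 - 2)) = 3/(-7 - 1) = 3/(-8) = 3*(-⅛) = -3/8 ≈ -0.37500)
S = -2597 (S = 4 - (-14*17)*(80/(-7) - 2/(-4)) = 4 - (-238)*(80*(-⅐) - 2*(-¼)) = 4 - (-238)*(-80/7 + ½) = 4 - (-238)*(-153)/14 = 4 - 1*2601 = 4 - 2601 = -2597)
y*S = -3/8*(-2597) = 7791/8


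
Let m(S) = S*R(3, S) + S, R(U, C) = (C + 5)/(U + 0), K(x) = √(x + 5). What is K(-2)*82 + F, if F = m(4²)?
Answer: 128 + 82*√3 ≈ 270.03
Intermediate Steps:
K(x) = √(5 + x)
R(U, C) = (5 + C)/U
m(S) = S + S*(5/3 + S/3) (m(S) = S*((5 + S)/3) + S = S*(5/3 + S/3) + S = S + S*(5/3 + S/3))
F = 128 (F = (⅓)*4²*(8 + 4²) = (⅓)*16*(8 + 16) = (⅓)*16*24 = 128)
K(-2)*82 + F = √(5 - 2)*82 + 128 = √3*82 + 128 = 82*√3 + 128 = 128 + 82*√3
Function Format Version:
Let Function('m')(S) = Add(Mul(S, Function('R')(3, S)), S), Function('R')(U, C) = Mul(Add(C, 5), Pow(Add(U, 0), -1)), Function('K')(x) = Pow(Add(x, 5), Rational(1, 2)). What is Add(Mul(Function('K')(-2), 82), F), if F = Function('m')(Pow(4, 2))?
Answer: Add(128, Mul(82, Pow(3, Rational(1, 2)))) ≈ 270.03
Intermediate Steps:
Function('K')(x) = Pow(Add(5, x), Rational(1, 2))
Function('R')(U, C) = Mul(Pow(U, -1), Add(5, C)) (Function('R')(U, C) = Mul(Add(5, C), Pow(U, -1)) = Mul(Pow(U, -1), Add(5, C)))
Function('m')(S) = Add(S, Mul(S, Add(Rational(5, 3), Mul(Rational(1, 3), S)))) (Function('m')(S) = Add(Mul(S, Mul(Pow(3, -1), Add(5, S))), S) = Add(Mul(S, Mul(Rational(1, 3), Add(5, S))), S) = Add(Mul(S, Add(Rational(5, 3), Mul(Rational(1, 3), S))), S) = Add(S, Mul(S, Add(Rational(5, 3), Mul(Rational(1, 3), S)))))
F = 128 (F = Mul(Rational(1, 3), Pow(4, 2), Add(8, Pow(4, 2))) = Mul(Rational(1, 3), 16, Add(8, 16)) = Mul(Rational(1, 3), 16, 24) = 128)
Add(Mul(Function('K')(-2), 82), F) = Add(Mul(Pow(Add(5, -2), Rational(1, 2)), 82), 128) = Add(Mul(Pow(3, Rational(1, 2)), 82), 128) = Add(Mul(82, Pow(3, Rational(1, 2))), 128) = Add(128, Mul(82, Pow(3, Rational(1, 2))))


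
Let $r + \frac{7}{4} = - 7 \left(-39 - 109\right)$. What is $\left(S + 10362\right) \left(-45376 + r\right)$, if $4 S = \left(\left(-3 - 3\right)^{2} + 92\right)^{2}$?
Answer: $- \frac{1282186043}{2} \approx -6.4109 \cdot 10^{8}$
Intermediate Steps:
$r = \frac{4137}{4}$ ($r = - \frac{7}{4} - 7 \left(-39 - 109\right) = - \frac{7}{4} - -1036 = - \frac{7}{4} + 1036 = \frac{4137}{4} \approx 1034.3$)
$S = 4096$ ($S = \frac{\left(\left(-3 - 3\right)^{2} + 92\right)^{2}}{4} = \frac{\left(\left(-6\right)^{2} + 92\right)^{2}}{4} = \frac{\left(36 + 92\right)^{2}}{4} = \frac{128^{2}}{4} = \frac{1}{4} \cdot 16384 = 4096$)
$\left(S + 10362\right) \left(-45376 + r\right) = \left(4096 + 10362\right) \left(-45376 + \frac{4137}{4}\right) = 14458 \left(- \frac{177367}{4}\right) = - \frac{1282186043}{2}$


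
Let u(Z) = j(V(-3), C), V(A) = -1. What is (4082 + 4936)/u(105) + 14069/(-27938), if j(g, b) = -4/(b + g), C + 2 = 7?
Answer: -251958953/27938 ≈ -9018.5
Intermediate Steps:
C = 5 (C = -2 + 7 = 5)
u(Z) = -1 (u(Z) = -4/(5 - 1) = -4/4 = -4*¼ = -1)
(4082 + 4936)/u(105) + 14069/(-27938) = (4082 + 4936)/(-1) + 14069/(-27938) = 9018*(-1) + 14069*(-1/27938) = -9018 - 14069/27938 = -251958953/27938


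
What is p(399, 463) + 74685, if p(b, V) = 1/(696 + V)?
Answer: 86559916/1159 ≈ 74685.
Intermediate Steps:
p(399, 463) + 74685 = 1/(696 + 463) + 74685 = 1/1159 + 74685 = 86559916/1159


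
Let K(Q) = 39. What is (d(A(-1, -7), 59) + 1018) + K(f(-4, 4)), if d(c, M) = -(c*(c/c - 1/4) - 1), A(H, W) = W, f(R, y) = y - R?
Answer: 4253/4 ≈ 1063.3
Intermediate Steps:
d(c, M) = 1 - 3*c/4 (d(c, M) = -(c*(1 - 1*1/4) - 1) = -(c*(1 - 1/4) - 1) = -(c*(3/4) - 1) = -(3*c/4 - 1) = -(-1 + 3*c/4) = 1 - 3*c/4)
(d(A(-1, -7), 59) + 1018) + K(f(-4, 4)) = ((1 - 3/4*(-7)) + 1018) + 39 = ((1 + 21/4) + 1018) + 39 = (25/4 + 1018) + 39 = 4097/4 + 39 = 4253/4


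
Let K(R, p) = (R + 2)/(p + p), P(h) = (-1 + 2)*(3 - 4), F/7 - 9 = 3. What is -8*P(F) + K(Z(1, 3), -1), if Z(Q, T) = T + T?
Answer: 4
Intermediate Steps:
F = 84 (F = 63 + 7*3 = 63 + 21 = 84)
P(h) = -1 (P(h) = 1*(-1) = -1)
Z(Q, T) = 2*T
K(R, p) = (2 + R)/(2*p) (K(R, p) = (2 + R)/((2*p)) = (2 + R)*(1/(2*p)) = (2 + R)/(2*p))
-8*P(F) + K(Z(1, 3), -1) = -8*(-1) + (½)*(2 + 2*3)/(-1) = 8 + (½)*(-1)*(2 + 6) = 8 + (½)*(-1)*8 = 8 - 4 = 4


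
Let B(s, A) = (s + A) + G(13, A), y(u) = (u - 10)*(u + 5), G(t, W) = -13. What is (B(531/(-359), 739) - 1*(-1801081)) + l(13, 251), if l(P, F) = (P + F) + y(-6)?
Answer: 646948702/359 ≈ 1.8021e+6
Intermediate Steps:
y(u) = (-10 + u)*(5 + u)
B(s, A) = -13 + A + s (B(s, A) = (s + A) - 13 = (A + s) - 13 = -13 + A + s)
l(P, F) = 16 + F + P (l(P, F) = (P + F) + (-50 + (-6)**2 - 5*(-6)) = (F + P) + (-50 + 36 + 30) = (F + P) + 16 = 16 + F + P)
(B(531/(-359), 739) - 1*(-1801081)) + l(13, 251) = ((-13 + 739 + 531/(-359)) - 1*(-1801081)) + (16 + 251 + 13) = ((-13 + 739 + 531*(-1/359)) + 1801081) + 280 = ((-13 + 739 - 531/359) + 1801081) + 280 = (260103/359 + 1801081) + 280 = 646848182/359 + 280 = 646948702/359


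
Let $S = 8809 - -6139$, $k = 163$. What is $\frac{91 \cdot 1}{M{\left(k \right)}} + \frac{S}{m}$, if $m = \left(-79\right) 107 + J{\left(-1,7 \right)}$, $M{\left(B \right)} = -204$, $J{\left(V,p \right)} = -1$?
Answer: $- \frac{636451}{287436} \approx -2.2142$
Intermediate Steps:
$S = 14948$ ($S = 8809 + 6139 = 14948$)
$m = -8454$ ($m = \left(-79\right) 107 - 1 = -8453 - 1 = -8454$)
$\frac{91 \cdot 1}{M{\left(k \right)}} + \frac{S}{m} = \frac{91 \cdot 1}{-204} + \frac{14948}{-8454} = 91 \left(- \frac{1}{204}\right) + 14948 \left(- \frac{1}{8454}\right) = - \frac{91}{204} - \frac{7474}{4227} = - \frac{636451}{287436}$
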